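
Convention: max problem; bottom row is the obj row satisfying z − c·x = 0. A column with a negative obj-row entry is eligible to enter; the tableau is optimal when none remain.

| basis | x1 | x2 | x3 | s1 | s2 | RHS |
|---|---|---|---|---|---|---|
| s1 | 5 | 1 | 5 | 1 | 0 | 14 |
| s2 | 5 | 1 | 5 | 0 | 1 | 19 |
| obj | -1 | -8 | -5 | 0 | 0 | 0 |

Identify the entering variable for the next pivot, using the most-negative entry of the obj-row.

x2

Negative obj-row entries: x1: -1, x2: -8, x3: -5.
The most negative is -8 in column x2, so x2 enters.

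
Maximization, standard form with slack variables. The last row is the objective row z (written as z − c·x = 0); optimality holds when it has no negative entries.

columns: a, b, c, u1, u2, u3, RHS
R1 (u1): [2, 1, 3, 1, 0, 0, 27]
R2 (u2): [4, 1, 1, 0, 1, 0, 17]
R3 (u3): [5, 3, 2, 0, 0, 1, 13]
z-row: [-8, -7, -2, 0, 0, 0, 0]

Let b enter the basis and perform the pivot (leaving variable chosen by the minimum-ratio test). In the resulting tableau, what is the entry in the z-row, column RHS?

91/3

Ratio test on column b — row 1: 27/1 = 27; row 2: 17/1 = 17; row 3: 13/3 = 13/3. Minimum is 13/3 at row 3 (u3 leaves); pivot element 3.
Divide row 3 by 3; eliminate column b from the other rows.
z-row update in column RHS: 0 − (-7)·(13/3) = 91/3.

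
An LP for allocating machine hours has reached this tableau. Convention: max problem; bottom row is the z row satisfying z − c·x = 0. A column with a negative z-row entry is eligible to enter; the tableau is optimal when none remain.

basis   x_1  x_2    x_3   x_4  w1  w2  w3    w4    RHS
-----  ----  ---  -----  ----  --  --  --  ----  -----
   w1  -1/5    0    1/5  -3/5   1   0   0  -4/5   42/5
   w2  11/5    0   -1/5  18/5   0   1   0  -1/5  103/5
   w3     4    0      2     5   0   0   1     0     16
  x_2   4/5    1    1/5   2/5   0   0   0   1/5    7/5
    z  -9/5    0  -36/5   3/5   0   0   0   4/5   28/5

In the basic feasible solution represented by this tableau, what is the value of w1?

42/5

w1 is basic (row 1); its value is the RHS of that row, 42/5.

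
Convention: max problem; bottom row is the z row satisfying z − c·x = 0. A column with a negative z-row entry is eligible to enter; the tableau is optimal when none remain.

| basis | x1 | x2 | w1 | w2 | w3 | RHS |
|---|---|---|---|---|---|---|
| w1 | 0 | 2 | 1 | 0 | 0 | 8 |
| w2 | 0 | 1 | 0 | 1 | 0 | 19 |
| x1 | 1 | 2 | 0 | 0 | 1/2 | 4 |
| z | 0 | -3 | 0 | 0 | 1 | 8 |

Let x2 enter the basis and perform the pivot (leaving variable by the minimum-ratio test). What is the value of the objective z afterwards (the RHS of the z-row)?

Ratio test on column x2 — row 1: 8/2 = 4; row 2: 19/1 = 19; row 3: 4/2 = 2. Minimum is 2 at row 3 (x1 leaves); pivot element 2.
Pivot on row 3; the z-row RHS becomes 8 − (-3)·2 = 14.

14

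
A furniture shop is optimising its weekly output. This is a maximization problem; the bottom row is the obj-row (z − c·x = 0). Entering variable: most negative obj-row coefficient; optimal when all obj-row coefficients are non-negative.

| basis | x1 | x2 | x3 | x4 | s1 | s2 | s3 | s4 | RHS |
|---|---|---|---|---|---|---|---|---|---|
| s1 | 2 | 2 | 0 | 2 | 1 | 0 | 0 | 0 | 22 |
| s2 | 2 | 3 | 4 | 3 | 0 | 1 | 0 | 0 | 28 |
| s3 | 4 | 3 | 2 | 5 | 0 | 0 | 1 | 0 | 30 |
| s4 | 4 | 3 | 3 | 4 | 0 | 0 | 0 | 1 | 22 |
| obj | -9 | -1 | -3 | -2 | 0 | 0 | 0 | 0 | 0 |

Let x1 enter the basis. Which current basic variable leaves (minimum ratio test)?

Column x1 entries and ratios — s1: 22/2 = 11; s2: 28/2 = 14; s3: 30/4 = 15/2; s4: 22/4 = 11/2.
Smallest ratio is 11/2 in the row of s4, so s4 leaves.

s4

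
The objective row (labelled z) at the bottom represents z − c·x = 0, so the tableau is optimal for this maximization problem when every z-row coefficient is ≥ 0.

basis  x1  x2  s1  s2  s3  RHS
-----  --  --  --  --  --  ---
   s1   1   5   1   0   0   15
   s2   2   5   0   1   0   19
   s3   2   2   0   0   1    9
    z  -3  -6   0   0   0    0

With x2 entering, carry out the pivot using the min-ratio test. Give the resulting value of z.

Ratio test on column x2 — row 1: 15/5 = 3; row 2: 19/5 = 19/5; row 3: 9/2 = 9/2. Minimum is 3 at row 1 (s1 leaves); pivot element 5.
Pivot on row 1; the z-row RHS becomes 0 − (-6)·3 = 18.

18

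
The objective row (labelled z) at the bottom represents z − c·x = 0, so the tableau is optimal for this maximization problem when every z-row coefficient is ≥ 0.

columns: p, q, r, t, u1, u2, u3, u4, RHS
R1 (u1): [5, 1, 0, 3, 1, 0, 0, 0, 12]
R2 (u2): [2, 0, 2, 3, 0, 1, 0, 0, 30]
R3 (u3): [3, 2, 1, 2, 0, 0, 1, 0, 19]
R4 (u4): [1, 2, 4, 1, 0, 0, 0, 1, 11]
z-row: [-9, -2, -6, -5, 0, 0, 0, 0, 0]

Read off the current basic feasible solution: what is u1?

u1 is basic (row 1); its value is the RHS of that row, 12.

12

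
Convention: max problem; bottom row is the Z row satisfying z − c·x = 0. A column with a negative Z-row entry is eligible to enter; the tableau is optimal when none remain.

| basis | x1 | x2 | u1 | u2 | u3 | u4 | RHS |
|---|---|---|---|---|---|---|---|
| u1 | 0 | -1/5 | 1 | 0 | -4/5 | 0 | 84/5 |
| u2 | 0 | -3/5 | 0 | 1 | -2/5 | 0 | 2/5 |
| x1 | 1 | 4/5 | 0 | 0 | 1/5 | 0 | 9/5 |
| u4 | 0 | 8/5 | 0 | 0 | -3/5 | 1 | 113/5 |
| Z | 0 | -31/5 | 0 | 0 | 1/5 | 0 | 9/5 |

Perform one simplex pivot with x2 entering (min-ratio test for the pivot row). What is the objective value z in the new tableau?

Ratio test on column x2 — row 1: entry -1/5 ≤ 0; row 2: entry -3/5 ≤ 0; row 3: (9/5)/(4/5) = 9/4; row 4: (113/5)/(8/5) = 113/8. Minimum is 9/4 at row 3 (x1 leaves); pivot element 4/5.
Pivot on row 3; the Z-row RHS becomes 9/5 − (-31/5)·(9/4) = 63/4.

63/4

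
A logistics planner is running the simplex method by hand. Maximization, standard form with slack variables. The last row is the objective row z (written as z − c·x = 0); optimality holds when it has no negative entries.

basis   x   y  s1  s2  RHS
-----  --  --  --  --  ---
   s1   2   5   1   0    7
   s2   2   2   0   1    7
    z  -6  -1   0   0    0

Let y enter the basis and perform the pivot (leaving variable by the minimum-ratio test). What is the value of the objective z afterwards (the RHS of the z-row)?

Ratio test on column y — row 1: 7/5 = 7/5; row 2: 7/2 = 7/2. Minimum is 7/5 at row 1 (s1 leaves); pivot element 5.
Pivot on row 1; the z-row RHS becomes 0 − (-1)·(7/5) = 7/5.

7/5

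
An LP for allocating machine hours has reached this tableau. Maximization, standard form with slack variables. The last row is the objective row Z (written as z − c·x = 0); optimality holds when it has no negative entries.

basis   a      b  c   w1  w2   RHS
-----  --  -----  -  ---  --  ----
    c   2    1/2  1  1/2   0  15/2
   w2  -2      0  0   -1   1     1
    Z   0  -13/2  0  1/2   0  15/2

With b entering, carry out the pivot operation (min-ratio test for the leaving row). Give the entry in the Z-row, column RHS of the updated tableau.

105

Ratio test on column b — row 1: (15/2)/(1/2) = 15; row 2: entry 0 ≤ 0. Minimum is 15 at row 1 (c leaves); pivot element 1/2.
Divide row 1 by 1/2; eliminate column b from the other rows.
Z-row update in column RHS: 15/2 − (-13/2)·15 = 105.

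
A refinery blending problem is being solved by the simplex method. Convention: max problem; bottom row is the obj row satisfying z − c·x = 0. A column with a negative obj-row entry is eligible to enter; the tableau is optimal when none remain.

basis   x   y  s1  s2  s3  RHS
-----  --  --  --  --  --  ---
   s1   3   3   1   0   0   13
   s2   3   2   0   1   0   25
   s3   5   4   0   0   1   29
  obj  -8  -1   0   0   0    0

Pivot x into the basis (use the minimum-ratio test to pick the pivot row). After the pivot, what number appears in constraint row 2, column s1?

Ratio test on column x — row 1: 13/3 = 13/3; row 2: 25/3 = 25/3; row 3: 29/5 = 29/5. Minimum is 13/3 at row 1 (s1 leaves); pivot element 3.
Divide row 1 by 3; eliminate column x from the other rows.
Row 2 update in column s1: 0 − 3·(1/3) = -1.

-1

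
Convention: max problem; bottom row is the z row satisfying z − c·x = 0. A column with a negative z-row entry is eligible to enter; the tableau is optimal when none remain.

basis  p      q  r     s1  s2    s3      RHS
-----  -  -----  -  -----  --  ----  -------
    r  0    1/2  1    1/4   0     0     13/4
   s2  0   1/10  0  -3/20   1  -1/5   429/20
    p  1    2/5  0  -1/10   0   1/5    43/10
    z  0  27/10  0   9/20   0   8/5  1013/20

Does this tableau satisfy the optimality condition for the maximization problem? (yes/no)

Every z-row coefficient is ≥ 0, so the tableau is optimal.

yes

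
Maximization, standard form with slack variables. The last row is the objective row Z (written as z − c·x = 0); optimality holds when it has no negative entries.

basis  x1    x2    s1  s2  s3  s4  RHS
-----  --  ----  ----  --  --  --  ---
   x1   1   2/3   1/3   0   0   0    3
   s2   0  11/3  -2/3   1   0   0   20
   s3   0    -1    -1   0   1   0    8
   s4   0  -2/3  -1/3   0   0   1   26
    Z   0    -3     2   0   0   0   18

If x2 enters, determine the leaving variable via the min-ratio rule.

Column x2 entries and ratios — x1: 3/(2/3) = 9/2; s2: 20/(11/3) = 60/11; s3: -1 ≤ 0, skip; s4: -2/3 ≤ 0, skip.
Smallest ratio is 9/2 in the row of x1, so x1 leaves.

x1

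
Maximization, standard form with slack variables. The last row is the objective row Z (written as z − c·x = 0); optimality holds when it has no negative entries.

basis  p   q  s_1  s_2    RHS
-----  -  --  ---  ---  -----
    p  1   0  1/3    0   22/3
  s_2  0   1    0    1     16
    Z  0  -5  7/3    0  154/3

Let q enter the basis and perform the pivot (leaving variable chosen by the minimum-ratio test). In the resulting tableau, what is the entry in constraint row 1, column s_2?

0

Ratio test on column q — row 1: entry 0 ≤ 0; row 2: 16/1 = 16. Minimum is 16 at row 2 (s_2 leaves); pivot element 1.
Divide row 2 by 1; eliminate column q from the other rows.
Row 1 update in column s_2: 0 − 0·1 = 0.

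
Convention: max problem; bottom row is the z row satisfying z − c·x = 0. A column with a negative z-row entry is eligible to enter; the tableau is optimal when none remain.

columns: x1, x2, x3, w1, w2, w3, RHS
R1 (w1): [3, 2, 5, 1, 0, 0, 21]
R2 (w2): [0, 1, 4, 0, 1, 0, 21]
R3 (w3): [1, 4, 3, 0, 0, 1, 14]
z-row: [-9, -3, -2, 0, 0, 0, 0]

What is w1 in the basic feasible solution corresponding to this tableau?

21

w1 is basic (row 1); its value is the RHS of that row, 21.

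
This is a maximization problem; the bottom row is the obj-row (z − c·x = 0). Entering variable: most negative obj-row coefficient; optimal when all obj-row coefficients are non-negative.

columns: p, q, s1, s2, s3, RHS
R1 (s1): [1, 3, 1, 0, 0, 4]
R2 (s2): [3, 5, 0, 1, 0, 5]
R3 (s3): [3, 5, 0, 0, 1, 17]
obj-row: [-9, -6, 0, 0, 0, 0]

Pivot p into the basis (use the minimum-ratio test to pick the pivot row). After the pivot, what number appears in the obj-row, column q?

Ratio test on column p — row 1: 4/1 = 4; row 2: 5/3 = 5/3; row 3: 17/3 = 17/3. Minimum is 5/3 at row 2 (s2 leaves); pivot element 3.
Divide row 2 by 3; eliminate column p from the other rows.
obj-row update in column q: -6 − (-9)·(5/3) = 9.

9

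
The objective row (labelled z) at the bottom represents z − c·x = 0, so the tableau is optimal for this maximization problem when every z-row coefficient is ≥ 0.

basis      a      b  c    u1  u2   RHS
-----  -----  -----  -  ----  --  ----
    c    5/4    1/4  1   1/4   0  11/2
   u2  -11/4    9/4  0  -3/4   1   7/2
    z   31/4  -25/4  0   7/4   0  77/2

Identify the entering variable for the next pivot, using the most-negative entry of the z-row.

b

Negative z-row entries: b: -25/4.
The most negative is -25/4 in column b, so b enters.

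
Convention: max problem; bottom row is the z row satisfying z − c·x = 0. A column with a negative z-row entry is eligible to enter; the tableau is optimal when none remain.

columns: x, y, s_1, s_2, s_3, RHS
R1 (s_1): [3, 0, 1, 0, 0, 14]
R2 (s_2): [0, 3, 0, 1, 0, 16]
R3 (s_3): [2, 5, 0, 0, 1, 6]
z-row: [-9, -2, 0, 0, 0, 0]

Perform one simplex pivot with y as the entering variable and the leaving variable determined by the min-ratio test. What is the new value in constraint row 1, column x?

Ratio test on column y — row 1: entry 0 ≤ 0; row 2: 16/3 = 16/3; row 3: 6/5 = 6/5. Minimum is 6/5 at row 3 (s_3 leaves); pivot element 5.
Divide row 3 by 5; eliminate column y from the other rows.
Row 1 update in column x: 3 − 0·(2/5) = 3.

3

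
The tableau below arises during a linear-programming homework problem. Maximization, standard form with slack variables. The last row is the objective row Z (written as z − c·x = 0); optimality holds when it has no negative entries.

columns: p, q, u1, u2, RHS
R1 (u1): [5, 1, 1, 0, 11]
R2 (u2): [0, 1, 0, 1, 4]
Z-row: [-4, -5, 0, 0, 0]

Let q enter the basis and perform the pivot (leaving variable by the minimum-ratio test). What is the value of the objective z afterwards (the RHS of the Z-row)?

20

Ratio test on column q — row 1: 11/1 = 11; row 2: 4/1 = 4. Minimum is 4 at row 2 (u2 leaves); pivot element 1.
Pivot on row 2; the Z-row RHS becomes 0 − (-5)·4 = 20.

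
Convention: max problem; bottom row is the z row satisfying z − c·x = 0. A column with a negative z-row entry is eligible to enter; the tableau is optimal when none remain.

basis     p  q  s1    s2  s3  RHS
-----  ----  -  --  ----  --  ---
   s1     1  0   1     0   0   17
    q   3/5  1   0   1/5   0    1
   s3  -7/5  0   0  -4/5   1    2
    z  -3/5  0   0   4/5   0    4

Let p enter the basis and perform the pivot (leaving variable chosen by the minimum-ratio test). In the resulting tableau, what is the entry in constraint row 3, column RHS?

Ratio test on column p — row 1: 17/1 = 17; row 2: 1/(3/5) = 5/3; row 3: entry -7/5 ≤ 0. Minimum is 5/3 at row 2 (q leaves); pivot element 3/5.
Divide row 2 by 3/5; eliminate column p from the other rows.
Row 3 update in column RHS: 2 − (-7/5)·(5/3) = 13/3.

13/3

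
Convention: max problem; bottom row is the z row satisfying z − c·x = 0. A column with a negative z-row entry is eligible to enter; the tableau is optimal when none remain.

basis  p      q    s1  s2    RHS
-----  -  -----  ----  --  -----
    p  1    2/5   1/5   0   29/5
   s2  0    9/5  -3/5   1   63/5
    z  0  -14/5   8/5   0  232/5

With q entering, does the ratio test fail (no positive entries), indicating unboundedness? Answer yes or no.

Column q has positive entries in row(s) 1, 2, so the ratio test bounds it — not unbounded.

no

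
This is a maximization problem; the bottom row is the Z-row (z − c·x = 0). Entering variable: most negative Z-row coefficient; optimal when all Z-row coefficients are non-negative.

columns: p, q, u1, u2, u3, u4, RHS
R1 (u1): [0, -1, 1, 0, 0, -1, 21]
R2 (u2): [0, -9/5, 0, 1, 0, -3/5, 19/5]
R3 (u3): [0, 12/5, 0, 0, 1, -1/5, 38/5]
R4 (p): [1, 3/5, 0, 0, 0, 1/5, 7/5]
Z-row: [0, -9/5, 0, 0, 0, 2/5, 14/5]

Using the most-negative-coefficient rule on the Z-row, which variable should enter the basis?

Negative Z-row entries: q: -9/5.
The most negative is -9/5 in column q, so q enters.

q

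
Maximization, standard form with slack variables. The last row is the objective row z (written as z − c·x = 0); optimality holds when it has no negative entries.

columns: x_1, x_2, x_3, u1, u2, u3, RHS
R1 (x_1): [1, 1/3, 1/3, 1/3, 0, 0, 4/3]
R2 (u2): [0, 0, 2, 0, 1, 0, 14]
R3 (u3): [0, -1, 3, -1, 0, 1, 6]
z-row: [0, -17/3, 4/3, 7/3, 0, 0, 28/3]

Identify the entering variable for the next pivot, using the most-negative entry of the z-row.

x_2

Negative z-row entries: x_2: -17/3.
The most negative is -17/3 in column x_2, so x_2 enters.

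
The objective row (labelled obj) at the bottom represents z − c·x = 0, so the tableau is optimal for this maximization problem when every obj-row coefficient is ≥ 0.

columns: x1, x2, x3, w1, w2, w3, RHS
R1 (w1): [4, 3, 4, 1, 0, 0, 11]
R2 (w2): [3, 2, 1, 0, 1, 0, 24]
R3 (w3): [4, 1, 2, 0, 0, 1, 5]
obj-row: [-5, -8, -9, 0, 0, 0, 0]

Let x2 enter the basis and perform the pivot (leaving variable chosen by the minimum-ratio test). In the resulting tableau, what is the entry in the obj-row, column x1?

Ratio test on column x2 — row 1: 11/3 = 11/3; row 2: 24/2 = 12; row 3: 5/1 = 5. Minimum is 11/3 at row 1 (w1 leaves); pivot element 3.
Divide row 1 by 3; eliminate column x2 from the other rows.
obj-row update in column x1: -5 − (-8)·(4/3) = 17/3.

17/3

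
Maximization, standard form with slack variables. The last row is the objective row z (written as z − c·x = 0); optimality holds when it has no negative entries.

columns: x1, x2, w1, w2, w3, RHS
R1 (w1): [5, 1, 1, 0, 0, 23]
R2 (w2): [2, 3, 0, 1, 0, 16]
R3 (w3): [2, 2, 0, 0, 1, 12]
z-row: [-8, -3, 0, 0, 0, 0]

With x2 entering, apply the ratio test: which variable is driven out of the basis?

Column x2 entries and ratios — w1: 23/1 = 23; w2: 16/3 = 16/3; w3: 12/2 = 6.
Smallest ratio is 16/3 in the row of w2, so w2 leaves.

w2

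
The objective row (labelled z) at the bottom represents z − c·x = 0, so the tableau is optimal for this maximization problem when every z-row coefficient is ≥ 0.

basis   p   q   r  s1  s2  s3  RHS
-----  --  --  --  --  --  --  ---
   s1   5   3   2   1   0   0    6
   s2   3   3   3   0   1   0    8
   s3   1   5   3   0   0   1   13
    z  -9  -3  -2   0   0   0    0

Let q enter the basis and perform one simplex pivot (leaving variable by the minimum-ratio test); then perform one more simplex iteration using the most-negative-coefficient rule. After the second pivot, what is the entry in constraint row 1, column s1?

Ratio test on column q — row 1: 6/3 = 2; row 2: 8/3 = 8/3; row 3: 13/5 = 13/5. Minimum is 2 at row 1 (s1 leaves); pivot element 3.
Divide row 1 by 3; eliminate column q from the other rows.
Second iteration: most negative z-row entry is -4 in column p, so p enters.
Ratio test on column p — row 1: 2/(5/3) = 6/5; row 2: entry -2 ≤ 0; row 3: entry -22/3 ≤ 0. Minimum is 6/5 at row 1 (q leaves); pivot element 5/3.
Divide row 1 by 5/3; eliminate column p from the other rows.
After both pivots, the entry at constraint row 1, column s1 is 1/5.

1/5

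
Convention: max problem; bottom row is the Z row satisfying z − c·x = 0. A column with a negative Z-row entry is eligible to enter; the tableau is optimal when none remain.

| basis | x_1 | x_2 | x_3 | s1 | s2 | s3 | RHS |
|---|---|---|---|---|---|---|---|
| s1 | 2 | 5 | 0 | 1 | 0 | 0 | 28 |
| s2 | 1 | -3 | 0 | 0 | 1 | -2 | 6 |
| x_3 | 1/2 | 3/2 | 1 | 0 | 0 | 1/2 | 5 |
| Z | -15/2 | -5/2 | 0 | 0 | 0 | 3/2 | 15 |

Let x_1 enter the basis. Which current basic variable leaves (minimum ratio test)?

s2

Column x_1 entries and ratios — s1: 28/2 = 14; s2: 6/1 = 6; x_3: 5/(1/2) = 10.
Smallest ratio is 6 in the row of s2, so s2 leaves.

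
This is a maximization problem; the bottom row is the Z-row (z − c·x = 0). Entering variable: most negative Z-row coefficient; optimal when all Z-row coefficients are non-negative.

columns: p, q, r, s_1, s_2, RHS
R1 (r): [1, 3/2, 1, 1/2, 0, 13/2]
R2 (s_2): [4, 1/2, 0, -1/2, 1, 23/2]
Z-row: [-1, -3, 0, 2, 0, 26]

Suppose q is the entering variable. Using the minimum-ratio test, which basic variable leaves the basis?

Column q entries and ratios — r: (13/2)/(3/2) = 13/3; s_2: (23/2)/(1/2) = 23.
Smallest ratio is 13/3 in the row of r, so r leaves.

r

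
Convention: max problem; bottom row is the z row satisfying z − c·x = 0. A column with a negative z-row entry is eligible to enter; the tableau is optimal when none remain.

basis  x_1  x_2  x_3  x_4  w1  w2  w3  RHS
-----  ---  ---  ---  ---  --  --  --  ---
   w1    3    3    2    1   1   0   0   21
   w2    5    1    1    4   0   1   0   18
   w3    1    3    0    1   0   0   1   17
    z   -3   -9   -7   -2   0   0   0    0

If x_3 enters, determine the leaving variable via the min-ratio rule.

Column x_3 entries and ratios — w1: 21/2 = 21/2; w2: 18/1 = 18; w3: 0 ≤ 0, skip.
Smallest ratio is 21/2 in the row of w1, so w1 leaves.

w1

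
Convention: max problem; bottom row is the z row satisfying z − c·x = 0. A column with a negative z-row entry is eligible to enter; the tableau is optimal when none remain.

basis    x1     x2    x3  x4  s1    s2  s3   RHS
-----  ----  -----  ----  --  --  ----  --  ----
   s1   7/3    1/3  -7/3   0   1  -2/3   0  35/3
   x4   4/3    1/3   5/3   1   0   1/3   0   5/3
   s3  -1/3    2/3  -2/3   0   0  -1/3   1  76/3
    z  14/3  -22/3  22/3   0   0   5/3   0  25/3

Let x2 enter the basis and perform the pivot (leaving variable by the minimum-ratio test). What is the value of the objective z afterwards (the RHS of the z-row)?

Ratio test on column x2 — row 1: (35/3)/(1/3) = 35; row 2: (5/3)/(1/3) = 5; row 3: (76/3)/(2/3) = 38. Minimum is 5 at row 2 (x4 leaves); pivot element 1/3.
Pivot on row 2; the z-row RHS becomes 25/3 − (-22/3)·5 = 45.

45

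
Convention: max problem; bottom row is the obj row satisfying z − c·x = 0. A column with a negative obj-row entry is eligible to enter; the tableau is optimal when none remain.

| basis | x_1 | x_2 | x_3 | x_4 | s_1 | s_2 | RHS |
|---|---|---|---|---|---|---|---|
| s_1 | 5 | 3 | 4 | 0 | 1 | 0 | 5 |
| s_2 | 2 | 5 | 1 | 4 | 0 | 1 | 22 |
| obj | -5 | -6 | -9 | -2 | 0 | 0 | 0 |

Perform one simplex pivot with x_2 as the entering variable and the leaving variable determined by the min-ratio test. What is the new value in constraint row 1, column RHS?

Ratio test on column x_2 — row 1: 5/3 = 5/3; row 2: 22/5 = 22/5. Minimum is 5/3 at row 1 (s_1 leaves); pivot element 3.
Divide row 1 by 3; eliminate column x_2 from the other rows.
In the new row 1, the RHS entry is the old entry divided by the pivot: 5/3 = 5/3.

5/3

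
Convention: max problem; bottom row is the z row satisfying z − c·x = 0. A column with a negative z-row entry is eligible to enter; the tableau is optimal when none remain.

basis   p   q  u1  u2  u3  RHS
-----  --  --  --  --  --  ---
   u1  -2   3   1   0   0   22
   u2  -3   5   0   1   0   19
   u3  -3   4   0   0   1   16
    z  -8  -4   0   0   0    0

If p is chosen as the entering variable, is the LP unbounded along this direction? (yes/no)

yes

Every constraint-row entry in column p is ≤ 0, so increasing p is unbounded.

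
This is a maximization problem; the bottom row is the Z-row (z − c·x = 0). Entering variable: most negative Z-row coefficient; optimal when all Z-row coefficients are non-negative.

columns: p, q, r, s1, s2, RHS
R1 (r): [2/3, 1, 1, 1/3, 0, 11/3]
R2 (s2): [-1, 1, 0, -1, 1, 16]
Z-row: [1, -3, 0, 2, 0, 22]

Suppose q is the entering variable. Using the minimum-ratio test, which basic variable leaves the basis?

Column q entries and ratios — r: (11/3)/1 = 11/3; s2: 16/1 = 16.
Smallest ratio is 11/3 in the row of r, so r leaves.

r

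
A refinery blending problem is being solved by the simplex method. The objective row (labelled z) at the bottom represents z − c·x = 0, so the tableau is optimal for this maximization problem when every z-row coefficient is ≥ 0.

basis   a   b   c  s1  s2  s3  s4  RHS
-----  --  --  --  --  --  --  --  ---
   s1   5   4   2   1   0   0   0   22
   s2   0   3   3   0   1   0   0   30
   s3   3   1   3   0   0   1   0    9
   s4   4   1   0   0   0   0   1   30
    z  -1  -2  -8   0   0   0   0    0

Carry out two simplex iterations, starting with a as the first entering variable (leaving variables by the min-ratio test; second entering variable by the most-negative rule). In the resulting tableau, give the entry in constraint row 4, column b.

1

Ratio test on column a — row 1: 22/5 = 22/5; row 2: entry 0 ≤ 0; row 3: 9/3 = 3; row 4: 30/4 = 15/2. Minimum is 3 at row 3 (s3 leaves); pivot element 3.
Divide row 3 by 3; eliminate column a from the other rows.
Second iteration: most negative z-row entry is -7 in column c, so c enters.
Ratio test on column c — row 1: entry -3 ≤ 0; row 2: 30/3 = 10; row 3: 3/1 = 3; row 4: entry -4 ≤ 0. Minimum is 3 at row 3 (a leaves); pivot element 1.
Divide row 3 by 1; eliminate column c from the other rows.
After both pivots, the entry at constraint row 4, column b is 1.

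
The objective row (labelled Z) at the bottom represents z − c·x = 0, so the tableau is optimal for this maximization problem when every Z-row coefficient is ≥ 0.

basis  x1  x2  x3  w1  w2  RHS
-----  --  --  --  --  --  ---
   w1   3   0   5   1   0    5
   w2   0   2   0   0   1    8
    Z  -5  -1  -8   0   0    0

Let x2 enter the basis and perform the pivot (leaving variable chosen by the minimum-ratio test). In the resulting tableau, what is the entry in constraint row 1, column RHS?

Ratio test on column x2 — row 1: entry 0 ≤ 0; row 2: 8/2 = 4. Minimum is 4 at row 2 (w2 leaves); pivot element 2.
Divide row 2 by 2; eliminate column x2 from the other rows.
Row 1 update in column RHS: 5 − 0·4 = 5.

5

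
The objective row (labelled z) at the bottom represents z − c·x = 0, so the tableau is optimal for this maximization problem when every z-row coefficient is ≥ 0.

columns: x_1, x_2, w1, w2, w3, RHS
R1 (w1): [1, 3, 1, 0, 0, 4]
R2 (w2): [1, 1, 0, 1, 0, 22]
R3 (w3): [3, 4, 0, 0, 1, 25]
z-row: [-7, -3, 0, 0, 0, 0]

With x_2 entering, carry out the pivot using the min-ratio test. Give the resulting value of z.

Ratio test on column x_2 — row 1: 4/3 = 4/3; row 2: 22/1 = 22; row 3: 25/4 = 25/4. Minimum is 4/3 at row 1 (w1 leaves); pivot element 3.
Pivot on row 1; the z-row RHS becomes 0 − (-3)·(4/3) = 4.

4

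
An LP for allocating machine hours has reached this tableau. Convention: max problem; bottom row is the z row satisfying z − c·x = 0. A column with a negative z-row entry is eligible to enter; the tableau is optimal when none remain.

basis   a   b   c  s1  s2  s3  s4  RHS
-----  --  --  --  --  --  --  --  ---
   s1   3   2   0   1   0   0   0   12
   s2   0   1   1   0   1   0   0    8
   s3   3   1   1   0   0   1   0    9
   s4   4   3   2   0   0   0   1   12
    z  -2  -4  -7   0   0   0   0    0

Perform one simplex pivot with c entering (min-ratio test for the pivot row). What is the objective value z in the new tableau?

Ratio test on column c — row 1: entry 0 ≤ 0; row 2: 8/1 = 8; row 3: 9/1 = 9; row 4: 12/2 = 6. Minimum is 6 at row 4 (s4 leaves); pivot element 2.
Pivot on row 4; the z-row RHS becomes 0 − (-7)·6 = 42.

42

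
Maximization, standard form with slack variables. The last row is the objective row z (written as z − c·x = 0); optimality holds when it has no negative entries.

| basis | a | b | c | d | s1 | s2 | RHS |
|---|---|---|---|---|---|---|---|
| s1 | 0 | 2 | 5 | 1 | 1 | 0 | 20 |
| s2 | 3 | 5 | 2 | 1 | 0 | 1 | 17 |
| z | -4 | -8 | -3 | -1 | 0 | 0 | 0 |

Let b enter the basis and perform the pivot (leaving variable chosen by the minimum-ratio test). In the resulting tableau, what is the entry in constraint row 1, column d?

Ratio test on column b — row 1: 20/2 = 10; row 2: 17/5 = 17/5. Minimum is 17/5 at row 2 (s2 leaves); pivot element 5.
Divide row 2 by 5; eliminate column b from the other rows.
Row 1 update in column d: 1 − 2·(1/5) = 3/5.

3/5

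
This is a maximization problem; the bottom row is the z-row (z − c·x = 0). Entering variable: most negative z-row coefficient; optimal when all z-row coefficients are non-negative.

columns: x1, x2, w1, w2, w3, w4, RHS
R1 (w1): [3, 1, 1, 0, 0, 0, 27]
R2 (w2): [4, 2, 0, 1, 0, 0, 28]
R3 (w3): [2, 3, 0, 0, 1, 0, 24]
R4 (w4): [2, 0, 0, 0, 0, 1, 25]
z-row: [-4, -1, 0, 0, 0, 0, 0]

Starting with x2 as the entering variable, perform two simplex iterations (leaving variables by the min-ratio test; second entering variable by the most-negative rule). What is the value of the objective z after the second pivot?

Ratio test on column x2 — row 1: 27/1 = 27; row 2: 28/2 = 14; row 3: 24/3 = 8; row 4: entry 0 ≤ 0. Minimum is 8 at row 3 (w3 leaves); pivot element 3.
Pivot on row 3; the z-row RHS becomes 0 − (-1)·8 = 8.
Next entering variable (most negative z-row entry -10/3): x1.
Ratio test on column x1 — row 1: 19/(7/3) = 57/7; row 2: 12/(8/3) = 9/2; row 3: 8/(2/3) = 12; row 4: 25/2 = 25/2. Minimum is 9/2 at row 2 (w2 leaves); pivot element 8/3.
After the second pivot the z-row RHS is 8 − (-10/3)·(9/2) = 23.

23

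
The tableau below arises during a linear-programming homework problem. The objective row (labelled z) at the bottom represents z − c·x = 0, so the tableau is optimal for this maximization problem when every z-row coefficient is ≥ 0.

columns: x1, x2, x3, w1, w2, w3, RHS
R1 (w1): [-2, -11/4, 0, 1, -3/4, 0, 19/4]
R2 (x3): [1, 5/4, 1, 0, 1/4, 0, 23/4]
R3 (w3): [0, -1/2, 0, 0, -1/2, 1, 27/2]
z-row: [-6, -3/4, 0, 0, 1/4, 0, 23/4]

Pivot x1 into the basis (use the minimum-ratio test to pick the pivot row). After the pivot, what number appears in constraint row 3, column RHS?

Ratio test on column x1 — row 1: entry -2 ≤ 0; row 2: (23/4)/1 = 23/4; row 3: entry 0 ≤ 0. Minimum is 23/4 at row 2 (x3 leaves); pivot element 1.
Divide row 2 by 1; eliminate column x1 from the other rows.
Row 3 update in column RHS: 27/2 − 0·(23/4) = 27/2.

27/2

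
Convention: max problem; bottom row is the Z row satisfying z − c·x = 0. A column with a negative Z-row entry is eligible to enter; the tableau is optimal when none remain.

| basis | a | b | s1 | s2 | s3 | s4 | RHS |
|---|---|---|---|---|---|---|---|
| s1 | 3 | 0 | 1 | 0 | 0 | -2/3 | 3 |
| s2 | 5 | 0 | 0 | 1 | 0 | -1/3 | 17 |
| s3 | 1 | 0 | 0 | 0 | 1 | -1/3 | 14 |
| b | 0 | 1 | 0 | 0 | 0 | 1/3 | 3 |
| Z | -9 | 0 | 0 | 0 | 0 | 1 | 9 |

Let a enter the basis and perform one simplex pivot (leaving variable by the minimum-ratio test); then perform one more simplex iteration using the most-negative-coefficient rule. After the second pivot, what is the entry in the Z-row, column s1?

3

Ratio test on column a — row 1: 3/3 = 1; row 2: 17/5 = 17/5; row 3: 14/1 = 14; row 4: entry 0 ≤ 0. Minimum is 1 at row 1 (s1 leaves); pivot element 3.
Divide row 1 by 3; eliminate column a from the other rows.
Second iteration: most negative Z-row entry is -1 in column s4, so s4 enters.
Ratio test on column s4 — row 1: entry -2/9 ≤ 0; row 2: 12/(7/9) = 108/7; row 3: entry -1/9 ≤ 0; row 4: 3/(1/3) = 9. Minimum is 9 at row 4 (b leaves); pivot element 1/3.
Divide row 4 by 1/3; eliminate column s4 from the other rows.
After both pivots, the entry at the Z-row, column s1 is 3.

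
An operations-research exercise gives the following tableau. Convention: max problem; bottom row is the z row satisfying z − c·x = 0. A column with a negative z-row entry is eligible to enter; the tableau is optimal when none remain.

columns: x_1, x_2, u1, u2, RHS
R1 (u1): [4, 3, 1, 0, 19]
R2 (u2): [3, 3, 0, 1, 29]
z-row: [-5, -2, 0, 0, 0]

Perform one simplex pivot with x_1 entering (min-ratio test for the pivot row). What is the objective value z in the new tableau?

Ratio test on column x_1 — row 1: 19/4 = 19/4; row 2: 29/3 = 29/3. Minimum is 19/4 at row 1 (u1 leaves); pivot element 4.
Pivot on row 1; the z-row RHS becomes 0 − (-5)·(19/4) = 95/4.

95/4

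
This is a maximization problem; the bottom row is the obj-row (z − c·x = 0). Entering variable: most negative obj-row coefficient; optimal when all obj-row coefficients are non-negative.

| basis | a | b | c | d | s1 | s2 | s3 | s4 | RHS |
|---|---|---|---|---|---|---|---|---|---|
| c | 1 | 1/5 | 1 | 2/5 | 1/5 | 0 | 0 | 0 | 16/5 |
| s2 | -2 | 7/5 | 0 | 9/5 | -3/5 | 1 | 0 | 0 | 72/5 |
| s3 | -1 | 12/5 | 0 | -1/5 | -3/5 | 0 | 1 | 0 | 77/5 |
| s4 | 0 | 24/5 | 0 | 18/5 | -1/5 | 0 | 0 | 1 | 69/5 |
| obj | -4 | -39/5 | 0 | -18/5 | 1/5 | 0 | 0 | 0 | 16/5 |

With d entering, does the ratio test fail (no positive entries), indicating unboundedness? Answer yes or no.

no

Column d has positive entries in row(s) 1, 2, 4, so the ratio test bounds it — not unbounded.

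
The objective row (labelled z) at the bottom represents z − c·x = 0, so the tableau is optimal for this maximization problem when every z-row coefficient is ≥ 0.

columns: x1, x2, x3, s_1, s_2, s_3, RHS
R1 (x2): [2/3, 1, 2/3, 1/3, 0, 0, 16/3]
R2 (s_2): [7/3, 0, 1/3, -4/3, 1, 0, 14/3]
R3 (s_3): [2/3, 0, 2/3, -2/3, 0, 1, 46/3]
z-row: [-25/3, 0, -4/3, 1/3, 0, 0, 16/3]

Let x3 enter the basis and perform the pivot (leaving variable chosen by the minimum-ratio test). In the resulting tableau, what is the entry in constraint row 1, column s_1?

Ratio test on column x3 — row 1: (16/3)/(2/3) = 8; row 2: (14/3)/(1/3) = 14; row 3: (46/3)/(2/3) = 23. Minimum is 8 at row 1 (x2 leaves); pivot element 2/3.
Divide row 1 by 2/3; eliminate column x3 from the other rows.
In the new row 1, the s_1 entry is the old entry divided by the pivot: (1/3)/(2/3) = 1/2.

1/2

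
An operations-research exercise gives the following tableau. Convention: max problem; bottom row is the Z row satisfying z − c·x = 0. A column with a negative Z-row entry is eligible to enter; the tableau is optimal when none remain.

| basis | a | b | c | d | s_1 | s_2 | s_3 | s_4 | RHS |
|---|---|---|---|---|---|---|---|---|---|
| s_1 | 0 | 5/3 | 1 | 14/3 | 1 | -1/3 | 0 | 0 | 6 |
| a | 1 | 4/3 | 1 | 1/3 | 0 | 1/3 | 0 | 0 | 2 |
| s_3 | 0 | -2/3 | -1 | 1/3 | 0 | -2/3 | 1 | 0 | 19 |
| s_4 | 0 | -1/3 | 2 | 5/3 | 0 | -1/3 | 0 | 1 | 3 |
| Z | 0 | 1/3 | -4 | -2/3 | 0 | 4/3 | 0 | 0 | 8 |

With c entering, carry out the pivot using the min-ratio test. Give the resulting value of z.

Ratio test on column c — row 1: 6/1 = 6; row 2: 2/1 = 2; row 3: entry -1 ≤ 0; row 4: 3/2 = 3/2. Minimum is 3/2 at row 4 (s_4 leaves); pivot element 2.
Pivot on row 4; the Z-row RHS becomes 8 − (-4)·(3/2) = 14.

14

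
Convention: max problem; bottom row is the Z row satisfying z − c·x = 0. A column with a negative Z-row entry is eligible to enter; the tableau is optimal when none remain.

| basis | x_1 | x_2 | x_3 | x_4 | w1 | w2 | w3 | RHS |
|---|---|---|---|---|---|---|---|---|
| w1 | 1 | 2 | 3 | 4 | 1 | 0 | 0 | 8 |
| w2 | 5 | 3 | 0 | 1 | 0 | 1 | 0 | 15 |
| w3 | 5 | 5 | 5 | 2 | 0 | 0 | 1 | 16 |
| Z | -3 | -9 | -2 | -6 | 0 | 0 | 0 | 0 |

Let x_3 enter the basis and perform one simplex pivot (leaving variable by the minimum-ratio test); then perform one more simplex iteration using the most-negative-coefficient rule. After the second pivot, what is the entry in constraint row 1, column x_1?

Ratio test on column x_3 — row 1: 8/3 = 8/3; row 2: entry 0 ≤ 0; row 3: 16/5 = 16/5. Minimum is 8/3 at row 1 (w1 leaves); pivot element 3.
Divide row 1 by 3; eliminate column x_3 from the other rows.
Second iteration: most negative Z-row entry is -23/3 in column x_2, so x_2 enters.
Ratio test on column x_2 — row 1: (8/3)/(2/3) = 4; row 2: 15/3 = 5; row 3: (8/3)/(5/3) = 8/5. Minimum is 8/5 at row 3 (w3 leaves); pivot element 5/3.
Divide row 3 by 5/3; eliminate column x_2 from the other rows.
After both pivots, the entry at constraint row 1, column x_1 is -1.

-1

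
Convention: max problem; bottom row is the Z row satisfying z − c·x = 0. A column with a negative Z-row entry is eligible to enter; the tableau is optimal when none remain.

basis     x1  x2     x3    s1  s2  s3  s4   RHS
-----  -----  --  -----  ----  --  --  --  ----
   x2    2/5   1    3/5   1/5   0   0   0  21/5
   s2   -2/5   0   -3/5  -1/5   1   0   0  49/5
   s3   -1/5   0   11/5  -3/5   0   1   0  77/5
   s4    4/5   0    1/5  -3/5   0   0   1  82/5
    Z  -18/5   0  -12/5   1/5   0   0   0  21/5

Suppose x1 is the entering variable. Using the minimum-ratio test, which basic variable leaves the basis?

Column x1 entries and ratios — x2: (21/5)/(2/5) = 21/2; s2: -2/5 ≤ 0, skip; s3: -1/5 ≤ 0, skip; s4: (82/5)/(4/5) = 41/2.
Smallest ratio is 21/2 in the row of x2, so x2 leaves.

x2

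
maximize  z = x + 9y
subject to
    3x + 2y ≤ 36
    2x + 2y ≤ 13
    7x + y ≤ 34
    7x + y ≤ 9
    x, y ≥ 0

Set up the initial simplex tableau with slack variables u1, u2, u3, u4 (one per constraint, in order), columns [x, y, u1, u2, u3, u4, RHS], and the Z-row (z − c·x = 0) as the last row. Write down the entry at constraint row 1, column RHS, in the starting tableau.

36

The RHS of constraint 1 is b_1 = 36.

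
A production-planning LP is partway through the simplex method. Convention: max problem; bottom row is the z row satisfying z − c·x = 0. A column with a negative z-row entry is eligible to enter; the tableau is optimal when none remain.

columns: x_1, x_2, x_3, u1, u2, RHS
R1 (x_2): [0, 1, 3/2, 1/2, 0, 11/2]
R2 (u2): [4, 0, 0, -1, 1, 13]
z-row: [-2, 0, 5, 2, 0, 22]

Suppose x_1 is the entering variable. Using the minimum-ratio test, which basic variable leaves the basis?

u2

Column x_1 entries and ratios — x_2: 0 ≤ 0, skip; u2: 13/4 = 13/4.
Smallest ratio is 13/4 in the row of u2, so u2 leaves.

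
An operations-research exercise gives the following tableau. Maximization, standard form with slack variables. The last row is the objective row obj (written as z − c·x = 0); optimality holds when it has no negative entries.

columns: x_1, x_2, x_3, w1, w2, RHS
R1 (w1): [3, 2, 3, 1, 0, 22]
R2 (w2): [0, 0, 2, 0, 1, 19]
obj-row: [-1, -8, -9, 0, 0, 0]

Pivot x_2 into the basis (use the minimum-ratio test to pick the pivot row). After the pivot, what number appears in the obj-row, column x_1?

Ratio test on column x_2 — row 1: 22/2 = 11; row 2: entry 0 ≤ 0. Minimum is 11 at row 1 (w1 leaves); pivot element 2.
Divide row 1 by 2; eliminate column x_2 from the other rows.
obj-row update in column x_1: -1 − (-8)·(3/2) = 11.

11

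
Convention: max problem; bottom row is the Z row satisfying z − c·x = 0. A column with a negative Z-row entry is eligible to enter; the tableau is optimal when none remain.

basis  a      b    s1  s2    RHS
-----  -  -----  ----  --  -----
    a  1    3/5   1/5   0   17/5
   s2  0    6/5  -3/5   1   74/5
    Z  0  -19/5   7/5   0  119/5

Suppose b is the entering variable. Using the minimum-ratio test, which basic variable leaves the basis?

a

Column b entries and ratios — a: (17/5)/(3/5) = 17/3; s2: (74/5)/(6/5) = 37/3.
Smallest ratio is 17/3 in the row of a, so a leaves.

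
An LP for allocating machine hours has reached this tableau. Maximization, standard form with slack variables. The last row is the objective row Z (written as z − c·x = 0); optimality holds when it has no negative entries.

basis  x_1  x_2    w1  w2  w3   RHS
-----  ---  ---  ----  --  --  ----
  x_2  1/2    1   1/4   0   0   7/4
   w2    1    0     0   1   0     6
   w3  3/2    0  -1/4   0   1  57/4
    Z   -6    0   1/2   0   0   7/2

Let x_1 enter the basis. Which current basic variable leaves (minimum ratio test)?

x_2

Column x_1 entries and ratios — x_2: (7/4)/(1/2) = 7/2; w2: 6/1 = 6; w3: (57/4)/(3/2) = 19/2.
Smallest ratio is 7/2 in the row of x_2, so x_2 leaves.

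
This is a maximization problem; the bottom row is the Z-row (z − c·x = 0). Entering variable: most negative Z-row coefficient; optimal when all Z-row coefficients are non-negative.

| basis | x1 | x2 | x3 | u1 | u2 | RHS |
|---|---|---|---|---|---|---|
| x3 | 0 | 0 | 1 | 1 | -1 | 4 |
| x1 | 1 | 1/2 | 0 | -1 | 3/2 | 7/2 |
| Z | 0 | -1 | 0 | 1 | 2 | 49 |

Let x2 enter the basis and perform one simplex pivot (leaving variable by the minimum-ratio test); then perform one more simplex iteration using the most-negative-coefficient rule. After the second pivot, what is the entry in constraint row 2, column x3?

2

Ratio test on column x2 — row 1: entry 0 ≤ 0; row 2: (7/2)/(1/2) = 7. Minimum is 7 at row 2 (x1 leaves); pivot element 1/2.
Divide row 2 by 1/2; eliminate column x2 from the other rows.
Second iteration: most negative Z-row entry is -1 in column u1, so u1 enters.
Ratio test on column u1 — row 1: 4/1 = 4; row 2: entry -2 ≤ 0. Minimum is 4 at row 1 (x3 leaves); pivot element 1.
Divide row 1 by 1; eliminate column u1 from the other rows.
After both pivots, the entry at constraint row 2, column x3 is 2.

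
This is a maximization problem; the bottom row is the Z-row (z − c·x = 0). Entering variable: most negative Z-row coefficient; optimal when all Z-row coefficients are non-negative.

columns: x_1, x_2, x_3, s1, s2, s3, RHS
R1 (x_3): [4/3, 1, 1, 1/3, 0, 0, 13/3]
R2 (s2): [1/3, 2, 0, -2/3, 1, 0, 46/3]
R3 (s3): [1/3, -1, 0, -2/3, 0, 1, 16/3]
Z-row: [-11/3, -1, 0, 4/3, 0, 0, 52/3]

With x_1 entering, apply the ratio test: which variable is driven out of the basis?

Column x_1 entries and ratios — x_3: (13/3)/(4/3) = 13/4; s2: (46/3)/(1/3) = 46; s3: (16/3)/(1/3) = 16.
Smallest ratio is 13/4 in the row of x_3, so x_3 leaves.

x_3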